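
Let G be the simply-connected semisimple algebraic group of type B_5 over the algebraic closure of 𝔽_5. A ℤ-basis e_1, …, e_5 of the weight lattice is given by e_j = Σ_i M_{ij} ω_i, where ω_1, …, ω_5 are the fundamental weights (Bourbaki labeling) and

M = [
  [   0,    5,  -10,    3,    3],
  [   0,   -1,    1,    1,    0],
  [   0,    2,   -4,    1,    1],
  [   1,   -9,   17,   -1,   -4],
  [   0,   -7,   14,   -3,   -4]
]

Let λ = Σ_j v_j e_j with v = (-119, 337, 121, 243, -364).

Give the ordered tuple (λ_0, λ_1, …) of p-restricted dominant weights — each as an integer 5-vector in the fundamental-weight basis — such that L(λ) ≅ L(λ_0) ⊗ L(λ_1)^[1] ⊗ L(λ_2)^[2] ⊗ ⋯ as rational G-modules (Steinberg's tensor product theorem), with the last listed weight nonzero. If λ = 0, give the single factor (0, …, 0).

((2, 2, 4, 3, 2), (2, 0, 3, 3, 2), (4, 1, 2, 4, 2))

ω-coordinates c = M·v, v = (-119, 337, 121, 243, -364):
  c_1 = (0)·(-119) + 5·337 + (-10)·(121) + 3·243 + (3)·(-364) = 112
  c_2 = (0)·(-119) + (-1)·(337) + 1·121 + 1·243 + (0)·(-364) = 27
  c_3 = (0)·(-119) + 2·337 + (-4)·(121) + 1·243 + (1)·(-364) = 69
  c_4 = (1)·(-119) + (-9)·(337) + 17·121 + (-1)·(243) + (-4)·(-364) = 118
  c_5 = (0)·(-119) + (-7)·(337) + 14·121 + (-3)·(243) + (-4)·(-364) = 62
Expand coordinatewise in base 5:
  c_1 = 112 = 2·5^0 + 2·5^1 + 4·5^2
  c_2 = 27 = 2·5^0 + 0·5^1 + 1·5^2
  c_3 = 69 = 4·5^0 + 3·5^1 + 2·5^2
  c_4 = 118 = 3·5^0 + 3·5^1 + 4·5^2
  c_5 = 62 = 2·5^0 + 2·5^1 + 2·5^2
p-restricted factor λ_0 = (2, 2, 4, 3, 2)
p-restricted factor λ_1 = (2, 0, 3, 3, 2)
p-restricted factor λ_2 = (4, 1, 2, 4, 2)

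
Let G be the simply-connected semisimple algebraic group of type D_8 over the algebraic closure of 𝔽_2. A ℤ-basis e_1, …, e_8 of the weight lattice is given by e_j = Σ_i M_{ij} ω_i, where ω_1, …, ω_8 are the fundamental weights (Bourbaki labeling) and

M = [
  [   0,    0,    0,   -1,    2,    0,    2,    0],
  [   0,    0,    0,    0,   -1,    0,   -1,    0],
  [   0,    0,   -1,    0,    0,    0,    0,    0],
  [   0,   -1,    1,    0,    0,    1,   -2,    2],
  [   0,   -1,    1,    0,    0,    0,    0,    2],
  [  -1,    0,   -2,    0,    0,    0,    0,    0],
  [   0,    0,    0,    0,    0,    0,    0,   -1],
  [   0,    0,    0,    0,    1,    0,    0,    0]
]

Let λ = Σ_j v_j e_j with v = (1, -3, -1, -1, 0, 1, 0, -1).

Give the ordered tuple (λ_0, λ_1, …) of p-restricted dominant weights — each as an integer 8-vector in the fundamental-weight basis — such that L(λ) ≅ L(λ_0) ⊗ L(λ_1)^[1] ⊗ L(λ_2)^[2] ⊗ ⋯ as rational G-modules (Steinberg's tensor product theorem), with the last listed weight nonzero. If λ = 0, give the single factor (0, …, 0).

((1, 0, 1, 1, 0, 1, 1, 0),)

Converting to the ω-basis (c_i = row i of M dotted with v = (1, -3, -1, -1, 0, 1, 0, -1)):
  c_1 = 0·1 + (0)·(-3) + (0)·(-1) + (-1)·(-1) + 2·0 + 0·1 + 2·0 + (0)·(-1) = 1
  c_2 = 0·1 + (0)·(-3) + (0)·(-1) + (0)·(-1) + (-1)·(0) + 0·1 + (-1)·(0) + (0)·(-1) = 0
  c_3 = 0·1 + (0)·(-3) + (-1)·(-1) + (0)·(-1) + 0·0 + 0·1 + 0·0 + (0)·(-1) = 1
  c_4 = 0·1 + (-1)·(-3) + (1)·(-1) + (0)·(-1) + 0·0 + 1·1 + (-2)·(0) + (2)·(-1) = 1
  c_5 = 0·1 + (-1)·(-3) + (1)·(-1) + (0)·(-1) + 0·0 + 0·1 + 0·0 + (2)·(-1) = 0
  c_6 = (-1)·(1) + (0)·(-3) + (-2)·(-1) + (0)·(-1) + 0·0 + 0·1 + 0·0 + (0)·(-1) = 1
  c_7 = 0·1 + (0)·(-3) + (0)·(-1) + (0)·(-1) + 0·0 + 0·1 + 0·0 + (-1)·(-1) = 1
  c_8 = 0·1 + (0)·(-3) + (0)·(-1) + (0)·(-1) + 1·0 + 0·1 + 0·0 + (0)·(-1) = 0
Expand coordinatewise in base 2:
  c_1 = 1 = 1·2^0
  c_2 = 0
  c_3 = 1 = 1·2^0
  c_4 = 1 = 1·2^0
  c_5 = 0
  c_6 = 1 = 1·2^0
  c_7 = 1 = 1·2^0
  c_8 = 0
p-restricted factor λ_0 = (1, 0, 1, 1, 0, 1, 1, 0)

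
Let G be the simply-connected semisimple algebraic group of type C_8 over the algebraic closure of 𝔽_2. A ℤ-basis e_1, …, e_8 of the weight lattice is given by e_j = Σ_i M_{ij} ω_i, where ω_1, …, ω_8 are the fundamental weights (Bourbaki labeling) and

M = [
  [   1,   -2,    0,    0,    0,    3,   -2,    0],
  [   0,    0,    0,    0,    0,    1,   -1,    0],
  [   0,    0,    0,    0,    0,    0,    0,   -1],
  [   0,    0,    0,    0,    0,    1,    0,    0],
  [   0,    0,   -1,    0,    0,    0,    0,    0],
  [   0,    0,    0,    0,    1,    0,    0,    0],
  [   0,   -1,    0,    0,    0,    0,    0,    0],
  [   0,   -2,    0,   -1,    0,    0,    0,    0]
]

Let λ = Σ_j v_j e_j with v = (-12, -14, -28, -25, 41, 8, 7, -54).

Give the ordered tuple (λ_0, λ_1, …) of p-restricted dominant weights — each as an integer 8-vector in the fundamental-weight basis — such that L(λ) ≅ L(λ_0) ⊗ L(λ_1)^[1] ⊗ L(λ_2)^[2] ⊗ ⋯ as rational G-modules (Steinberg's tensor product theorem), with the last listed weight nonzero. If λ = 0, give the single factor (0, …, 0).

((0, 1, 0, 0, 0, 1, 0, 1), (1, 0, 1, 0, 0, 0, 1, 0), (0, 0, 1, 0, 1, 0, 1, 1), (1, 0, 0, 1, 1, 1, 1, 0), (1, 0, 1, 0, 1, 0, 0, 1), (0, 0, 1, 0, 0, 1, 0, 1))

In the fundamental-weight basis, λ has coordinates c = M·v (v = (-12, -14, -28, -25, 41, 8, 7, -54)):
  c_1 = 1*-12 + -2*-14 + 0*-28 + 0*-25 + 0*41 + 3*8 + -2*7 + 0*-54 = 26
  c_2 = 0*-12 + 0*-14 + 0*-28 + 0*-25 + 0*41 + 1*8 + -1*7 + 0*-54 = 1
  c_3 = 0*-12 + 0*-14 + 0*-28 + 0*-25 + 0*41 + 0*8 + 0*7 + -1*-54 = 54
  c_4 = 0*-12 + 0*-14 + 0*-28 + 0*-25 + 0*41 + 1*8 + 0*7 + 0*-54 = 8
  c_5 = 0*-12 + 0*-14 + -1*-28 + 0*-25 + 0*41 + 0*8 + 0*7 + 0*-54 = 28
  c_6 = 0*-12 + 0*-14 + 0*-28 + 0*-25 + 1*41 + 0*8 + 0*7 + 0*-54 = 41
  c_7 = 0*-12 + -1*-14 + 0*-28 + 0*-25 + 0*41 + 0*8 + 0*7 + 0*-54 = 14
  c_8 = 0*-12 + -2*-14 + 0*-28 + -1*-25 + 0*41 + 0*8 + 0*7 + 0*-54 = 53
Expand coordinatewise in base 2:
  c_1 = 26 = 0·2^0 + 1·2^1 + 0·2^2 + 1·2^3 + 1·2^4
  c_2 = 1 = 1·2^0
  c_3 = 54 = 0·2^0 + 1·2^1 + 1·2^2 + 0·2^3 + 1·2^4 + 1·2^5
  c_4 = 8 = 0·2^0 + 0·2^1 + 0·2^2 + 1·2^3
  c_5 = 28 = 0·2^0 + 0·2^1 + 1·2^2 + 1·2^3 + 1·2^4
  c_6 = 41 = 1·2^0 + 0·2^1 + 0·2^2 + 1·2^3 + 0·2^4 + 1·2^5
  c_7 = 14 = 0·2^0 + 1·2^1 + 1·2^2 + 1·2^3
  c_8 = 53 = 1·2^0 + 0·2^1 + 1·2^2 + 0·2^3 + 1·2^4 + 1·2^5
λ_0 = (0, 1, 0, 0, 0, 1, 0, 1)
λ_1 = (1, 0, 1, 0, 0, 0, 1, 0)
λ_2 = (0, 0, 1, 0, 1, 0, 1, 1)
λ_3 = (1, 0, 0, 1, 1, 1, 1, 0)
λ_4 = (1, 0, 1, 0, 1, 0, 0, 1)
λ_5 = (0, 0, 1, 0, 0, 1, 0, 1)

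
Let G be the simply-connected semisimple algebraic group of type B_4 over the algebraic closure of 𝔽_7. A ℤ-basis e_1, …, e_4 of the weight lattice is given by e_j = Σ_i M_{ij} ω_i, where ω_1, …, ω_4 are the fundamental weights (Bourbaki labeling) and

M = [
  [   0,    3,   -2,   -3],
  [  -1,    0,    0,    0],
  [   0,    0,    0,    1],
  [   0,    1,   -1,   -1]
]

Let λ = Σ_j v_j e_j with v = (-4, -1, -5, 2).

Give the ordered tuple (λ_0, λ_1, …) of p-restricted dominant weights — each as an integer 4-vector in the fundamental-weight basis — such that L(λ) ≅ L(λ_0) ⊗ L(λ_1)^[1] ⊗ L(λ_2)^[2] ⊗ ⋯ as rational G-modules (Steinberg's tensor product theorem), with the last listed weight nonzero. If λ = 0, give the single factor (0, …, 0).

Compute c_i = Σ_j M_{ij} v_j with v = (-4, -1, -5, 2):
  c_1 = 0*-4 + 3*-1 + -2*-5 + -3*2 = 1
  c_2 = -1*-4 + 0*-1 + 0*-5 + 0*2 = 4
  c_3 = 0*-4 + 0*-1 + 0*-5 + 1*2 = 2
  c_4 = 0*-4 + 1*-1 + -1*-5 + -1*2 = 2
Writing each c_i in base p = 7:
  c_1 = 1 = 1·7^0
  c_2 = 4 = 4·7^0
  c_3 = 2 = 2·7^0
  c_4 = 2 = 2·7^0
Factor λ_0 = (1, 4, 2, 2)

((1, 4, 2, 2),)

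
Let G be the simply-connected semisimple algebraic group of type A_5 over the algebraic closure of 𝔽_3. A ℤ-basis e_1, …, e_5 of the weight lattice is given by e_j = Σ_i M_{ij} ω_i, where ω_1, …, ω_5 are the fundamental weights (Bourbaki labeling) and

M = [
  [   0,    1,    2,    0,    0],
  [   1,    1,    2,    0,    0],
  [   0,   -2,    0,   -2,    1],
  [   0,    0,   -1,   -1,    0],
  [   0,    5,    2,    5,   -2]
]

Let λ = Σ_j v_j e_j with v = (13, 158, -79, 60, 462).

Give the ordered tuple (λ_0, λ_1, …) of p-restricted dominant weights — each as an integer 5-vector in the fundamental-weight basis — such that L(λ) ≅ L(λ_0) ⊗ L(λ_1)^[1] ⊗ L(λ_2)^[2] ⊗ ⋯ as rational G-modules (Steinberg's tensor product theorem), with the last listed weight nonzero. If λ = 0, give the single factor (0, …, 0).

Converting to the ω-basis (c_i = row i of M dotted with v = (13, 158, -79, 60, 462)):
  c_1 = (0)·(13) + (1)·(158) + (2)·(-79) + (0)·(60) + (0)·(462) = 0
  c_2 = (1)·(13) + (1)·(158) + (2)·(-79) + (0)·(60) + (0)·(462) = 13
  c_3 = (0)·(13) + (-2)·(158) + (0)·(-79) + (-2)·(60) + (1)·(462) = 26
  c_4 = (0)·(13) + (0)·(158) + (-1)·(-79) + (-1)·(60) + (0)·(462) = 19
  c_5 = (0)·(13) + (5)·(158) + (2)·(-79) + (5)·(60) + (-2)·(462) = 8
Expand coordinatewise in base 3:
  c_1 = 0
  c_2 = 13 = 1·3^0 + 1·3^1 + 1·3^2
  c_3 = 26 = 2·3^0 + 2·3^1 + 2·3^2
  c_4 = 19 = 1·3^0 + 0·3^1 + 2·3^2
  c_5 = 8 = 2·3^0 + 2·3^1
Factor λ_0 = (0, 1, 2, 1, 2)
Factor λ_1 = (0, 1, 2, 0, 2)
Factor λ_2 = (0, 1, 2, 2, 0)

((0, 1, 2, 1, 2), (0, 1, 2, 0, 2), (0, 1, 2, 2, 0))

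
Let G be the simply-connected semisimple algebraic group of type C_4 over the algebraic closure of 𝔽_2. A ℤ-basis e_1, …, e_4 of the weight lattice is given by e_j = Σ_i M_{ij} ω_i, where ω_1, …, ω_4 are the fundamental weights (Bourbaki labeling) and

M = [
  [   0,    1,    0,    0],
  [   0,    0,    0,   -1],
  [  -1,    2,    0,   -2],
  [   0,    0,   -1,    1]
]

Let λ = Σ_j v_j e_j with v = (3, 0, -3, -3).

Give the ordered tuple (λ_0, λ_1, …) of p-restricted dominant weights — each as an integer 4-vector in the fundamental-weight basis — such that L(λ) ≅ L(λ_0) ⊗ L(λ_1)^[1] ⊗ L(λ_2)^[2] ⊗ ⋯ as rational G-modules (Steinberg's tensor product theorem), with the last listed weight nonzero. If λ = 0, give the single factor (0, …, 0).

Change of basis e → ω: c = M·v where v = (3, 0, -3, -3):
  c_1 = 0·3 + 1·0 + (0)·(-3) + (0)·(-3) = 0
  c_2 = 0·3 + 0·0 + (0)·(-3) + (-1)·(-3) = 3
  c_3 = (-1)·(3) + 2·0 + (0)·(-3) + (-2)·(-3) = 3
  c_4 = 0·3 + 0·0 + (-1)·(-3) + (1)·(-3) = 0
Base-2 expansion of each c_i:
  c_1 = 0
  c_2 = 3 = 1·2^0 + 1·2^1
  c_3 = 3 = 1·2^0 + 1·2^1
  c_4 = 0
λ_0 = (0, 1, 1, 0)
λ_1 = (0, 1, 1, 0)

((0, 1, 1, 0), (0, 1, 1, 0))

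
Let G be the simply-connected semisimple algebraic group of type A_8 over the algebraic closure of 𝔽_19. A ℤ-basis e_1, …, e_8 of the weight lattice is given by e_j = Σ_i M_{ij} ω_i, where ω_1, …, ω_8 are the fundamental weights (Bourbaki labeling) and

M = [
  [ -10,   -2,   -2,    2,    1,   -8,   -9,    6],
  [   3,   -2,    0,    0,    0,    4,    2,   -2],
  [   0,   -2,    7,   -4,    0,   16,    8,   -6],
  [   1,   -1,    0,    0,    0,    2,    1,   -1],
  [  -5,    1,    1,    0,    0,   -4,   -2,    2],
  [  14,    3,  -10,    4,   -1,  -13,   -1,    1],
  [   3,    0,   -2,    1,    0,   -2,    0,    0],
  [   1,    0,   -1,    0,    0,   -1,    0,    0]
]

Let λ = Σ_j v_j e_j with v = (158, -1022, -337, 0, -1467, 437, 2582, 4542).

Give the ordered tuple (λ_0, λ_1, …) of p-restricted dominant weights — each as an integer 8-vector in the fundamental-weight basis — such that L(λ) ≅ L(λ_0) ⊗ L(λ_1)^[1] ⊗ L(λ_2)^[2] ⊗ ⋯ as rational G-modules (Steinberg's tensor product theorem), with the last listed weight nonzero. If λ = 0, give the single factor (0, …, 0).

ω-coordinates c = M·v, v = (158, -1022, -337, 0, -1467, 437, 2582, 4542):
  c_1 = -10*158 + -2*-1022 + -2*-337 + 2*0 + 1*-1467 + -8*437 + -9*2582 + 6*4542 = 189
  c_2 = 3*158 + -2*-1022 + 0*-337 + 0*0 + 0*-1467 + 4*437 + 2*2582 + -2*4542 = 346
  c_3 = 0*158 + -2*-1022 + 7*-337 + -4*0 + 0*-1467 + 16*437 + 8*2582 + -6*4542 = 81
  c_4 = 1*158 + -1*-1022 + 0*-337 + 0*0 + 0*-1467 + 2*437 + 1*2582 + -1*4542 = 94
  c_5 = -5*158 + 1*-1022 + 1*-337 + 0*0 + 0*-1467 + -4*437 + -2*2582 + 2*4542 = 23
  c_6 = 14*158 + 3*-1022 + -10*-337 + 4*0 + -1*-1467 + -13*437 + -1*2582 + 1*4542 = 262
  c_7 = 3*158 + 0*-1022 + -2*-337 + 1*0 + 0*-1467 + -2*437 + 0*2582 + 0*4542 = 274
  c_8 = 1*158 + 0*-1022 + -1*-337 + 0*0 + 0*-1467 + -1*437 + 0*2582 + 0*4542 = 58
Base-19 expansion of each c_i:
  c_1 = 189 = 18·19^0 + 9·19^1
  c_2 = 346 = 4·19^0 + 18·19^1
  c_3 = 81 = 5·19^0 + 4·19^1
  c_4 = 94 = 18·19^0 + 4·19^1
  c_5 = 23 = 4·19^0 + 1·19^1
  c_6 = 262 = 15·19^0 + 13·19^1
  c_7 = 274 = 8·19^0 + 14·19^1
  c_8 = 58 = 1·19^0 + 3·19^1
Factor λ_0 = (18, 4, 5, 18, 4, 15, 8, 1)
Factor λ_1 = (9, 18, 4, 4, 1, 13, 14, 3)

((18, 4, 5, 18, 4, 15, 8, 1), (9, 18, 4, 4, 1, 13, 14, 3))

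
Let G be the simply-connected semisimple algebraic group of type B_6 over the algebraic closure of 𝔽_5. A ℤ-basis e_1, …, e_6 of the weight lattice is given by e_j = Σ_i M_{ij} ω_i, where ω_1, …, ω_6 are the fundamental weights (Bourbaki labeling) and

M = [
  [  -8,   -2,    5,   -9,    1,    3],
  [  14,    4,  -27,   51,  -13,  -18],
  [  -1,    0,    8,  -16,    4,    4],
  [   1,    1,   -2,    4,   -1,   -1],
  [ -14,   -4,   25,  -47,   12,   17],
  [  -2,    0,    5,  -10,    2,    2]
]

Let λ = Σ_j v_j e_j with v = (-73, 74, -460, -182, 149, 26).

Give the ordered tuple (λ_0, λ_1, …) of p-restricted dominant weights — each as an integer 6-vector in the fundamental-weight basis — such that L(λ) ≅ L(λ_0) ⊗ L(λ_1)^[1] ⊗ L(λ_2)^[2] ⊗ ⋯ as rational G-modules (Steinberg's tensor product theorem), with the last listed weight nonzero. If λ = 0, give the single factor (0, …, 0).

((1, 2, 0, 3, 0, 1), (0, 1, 1, 3, 2, 3))

ω-coordinates c = M·v, v = (-73, 74, -460, -182, 149, 26):
  c_1 = -8*-73 + -2*74 + 5*-460 + -9*-182 + 1*149 + 3*26 = 1
  c_2 = 14*-73 + 4*74 + -27*-460 + 51*-182 + -13*149 + -18*26 = 7
  c_3 = -1*-73 + 0*74 + 8*-460 + -16*-182 + 4*149 + 4*26 = 5
  c_4 = 1*-73 + 1*74 + -2*-460 + 4*-182 + -1*149 + -1*26 = 18
  c_5 = -14*-73 + -4*74 + 25*-460 + -47*-182 + 12*149 + 17*26 = 10
  c_6 = -2*-73 + 0*74 + 5*-460 + -10*-182 + 2*149 + 2*26 = 16
Writing each c_i in base p = 5:
  c_1 = 1 = 1·5^0
  c_2 = 7 = 2·5^0 + 1·5^1
  c_3 = 5 = 0·5^0 + 1·5^1
  c_4 = 18 = 3·5^0 + 3·5^1
  c_5 = 10 = 0·5^0 + 2·5^1
  c_6 = 16 = 1·5^0 + 3·5^1
p-restricted factor λ_0 = (1, 2, 0, 3, 0, 1)
p-restricted factor λ_1 = (0, 1, 1, 3, 2, 3)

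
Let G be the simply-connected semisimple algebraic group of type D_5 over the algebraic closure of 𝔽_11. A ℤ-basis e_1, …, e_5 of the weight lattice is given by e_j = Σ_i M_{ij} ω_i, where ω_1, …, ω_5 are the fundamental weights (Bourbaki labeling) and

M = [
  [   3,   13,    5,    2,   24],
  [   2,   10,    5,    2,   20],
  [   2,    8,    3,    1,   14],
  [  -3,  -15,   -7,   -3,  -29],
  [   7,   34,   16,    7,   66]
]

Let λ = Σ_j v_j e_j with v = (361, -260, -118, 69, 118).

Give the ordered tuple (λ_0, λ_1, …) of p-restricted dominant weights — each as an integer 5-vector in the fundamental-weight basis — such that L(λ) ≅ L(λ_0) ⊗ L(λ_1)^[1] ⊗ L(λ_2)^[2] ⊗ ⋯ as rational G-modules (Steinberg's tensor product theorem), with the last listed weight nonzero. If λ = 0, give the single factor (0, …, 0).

((6, 8, 9, 3, 4), (7, 2, 0, 1, 6))

In the fundamental-weight basis, λ has coordinates c = M·v (v = (361, -260, -118, 69, 118)):
  c_1 = (3)·(361) + (13)·(-260) + (5)·(-118) + (2)·(69) + (24)·(118) = 83
  c_2 = (2)·(361) + (10)·(-260) + (5)·(-118) + (2)·(69) + (20)·(118) = 30
  c_3 = (2)·(361) + (8)·(-260) + (3)·(-118) + (1)·(69) + (14)·(118) = 9
  c_4 = (-3)·(361) + (-15)·(-260) + (-7)·(-118) + (-3)·(69) + (-29)·(118) = 14
  c_5 = (7)·(361) + (34)·(-260) + (16)·(-118) + (7)·(69) + (66)·(118) = 70
p = 11; digits c_i = Σ_j d_{ij}·11^j, 0 ≤ d_{ij} < 11:
  c_1 = 83 = 6·11^0 + 7·11^1
  c_2 = 30 = 8·11^0 + 2·11^1
  c_3 = 9 = 9·11^0
  c_4 = 14 = 3·11^0 + 1·11^1
  c_5 = 70 = 4·11^0 + 6·11^1
λ_0 = (6, 8, 9, 3, 4)
λ_1 = (7, 2, 0, 1, 6)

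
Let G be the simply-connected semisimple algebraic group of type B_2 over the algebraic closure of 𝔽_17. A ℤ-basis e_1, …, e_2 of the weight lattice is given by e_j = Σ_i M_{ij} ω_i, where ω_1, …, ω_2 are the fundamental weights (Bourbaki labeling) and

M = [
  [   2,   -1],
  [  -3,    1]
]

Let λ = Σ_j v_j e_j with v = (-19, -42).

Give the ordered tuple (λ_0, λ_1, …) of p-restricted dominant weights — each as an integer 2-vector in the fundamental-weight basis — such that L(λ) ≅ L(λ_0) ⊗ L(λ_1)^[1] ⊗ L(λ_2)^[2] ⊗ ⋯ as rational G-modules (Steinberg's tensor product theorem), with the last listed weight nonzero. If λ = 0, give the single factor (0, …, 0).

Converting to the ω-basis (c_i = row i of M dotted with v = (-19, -42)):
  c_1 = (2)·(-19) + (-1)·(-42) = 4
  c_2 = (-3)·(-19) + (1)·(-42) = 15
Writing each c_i in base p = 17:
  c_1 = 4 = 4·17^0
  c_2 = 15 = 15·17^0
Factor λ_0 = (4, 15)

((4, 15),)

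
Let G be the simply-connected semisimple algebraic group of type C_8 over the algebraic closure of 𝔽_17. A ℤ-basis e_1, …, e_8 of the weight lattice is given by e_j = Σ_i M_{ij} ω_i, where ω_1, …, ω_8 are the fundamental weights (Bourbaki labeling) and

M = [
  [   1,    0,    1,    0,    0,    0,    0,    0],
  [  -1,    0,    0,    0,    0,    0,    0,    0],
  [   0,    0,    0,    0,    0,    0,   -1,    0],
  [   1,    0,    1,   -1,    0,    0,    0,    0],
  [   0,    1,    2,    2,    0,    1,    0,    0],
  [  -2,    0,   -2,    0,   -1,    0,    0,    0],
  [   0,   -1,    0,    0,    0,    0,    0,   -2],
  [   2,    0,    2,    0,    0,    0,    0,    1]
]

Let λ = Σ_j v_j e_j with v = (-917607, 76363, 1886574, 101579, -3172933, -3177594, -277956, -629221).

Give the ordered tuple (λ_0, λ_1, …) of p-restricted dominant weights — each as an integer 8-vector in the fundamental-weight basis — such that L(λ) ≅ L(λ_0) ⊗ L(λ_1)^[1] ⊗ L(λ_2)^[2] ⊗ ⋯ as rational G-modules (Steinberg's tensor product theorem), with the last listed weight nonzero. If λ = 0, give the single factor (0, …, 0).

((1, 15, 6, 14, 0, 0, 1, 2), (14, 1, 13, 5, 16, 6, 4, 7), (3, 13, 9, 9, 1, 6, 10, 6), (10, 16, 5, 6, 8, 13, 2, 11), (11, 10, 3, 10, 10, 14, 14, 15))

In the fundamental-weight basis, λ has coordinates c = M·v (v = (-917607, 76363, 1886574, 101579, -3172933, -3177594, -277956, -629221)):
  c_1 = (1)·(-917607) + (0)·(76363) + (1)·(1886574) + (0)·(101579) + (0)·(-3172933) + (0)·(-3177594) + (0)·(-277956) + (0)·(-629221) = 968967
  c_2 = (-1)·(-917607) + (0)·(76363) + (0)·(1886574) + (0)·(101579) + (0)·(-3172933) + (0)·(-3177594) + (0)·(-277956) + (0)·(-629221) = 917607
  c_3 = (0)·(-917607) + (0)·(76363) + (0)·(1886574) + (0)·(101579) + (0)·(-3172933) + (0)·(-3177594) + (-1)·(-277956) + (0)·(-629221) = 277956
  c_4 = (1)·(-917607) + (0)·(76363) + (1)·(1886574) + (-1)·(101579) + (0)·(-3172933) + (0)·(-3177594) + (0)·(-277956) + (0)·(-629221) = 867388
  c_5 = (0)·(-917607) + (1)·(76363) + (2)·(1886574) + (2)·(101579) + (0)·(-3172933) + (1)·(-3177594) + (0)·(-277956) + (0)·(-629221) = 875075
  c_6 = (-2)·(-917607) + (0)·(76363) + (-2)·(1886574) + (0)·(101579) + (-1)·(-3172933) + (0)·(-3177594) + (0)·(-277956) + (0)·(-629221) = 1234999
  c_7 = (0)·(-917607) + (-1)·(76363) + (0)·(1886574) + (0)·(101579) + (0)·(-3172933) + (0)·(-3177594) + (0)·(-277956) + (-2)·(-629221) = 1182079
  c_8 = (2)·(-917607) + (0)·(76363) + (2)·(1886574) + (0)·(101579) + (0)·(-3172933) + (0)·(-3177594) + (0)·(-277956) + (1)·(-629221) = 1308713
Writing each c_i in base p = 17:
  c_1 = 968967 = 1·17^0 + 14·17^1 + 3·17^2 + 10·17^3 + 11·17^4
  c_2 = 917607 = 15·17^0 + 1·17^1 + 13·17^2 + 16·17^3 + 10·17^4
  c_3 = 277956 = 6·17^0 + 13·17^1 + 9·17^2 + 5·17^3 + 3·17^4
  c_4 = 867388 = 14·17^0 + 5·17^1 + 9·17^2 + 6·17^3 + 10·17^4
  c_5 = 875075 = 0·17^0 + 16·17^1 + 1·17^2 + 8·17^3 + 10·17^4
  c_6 = 1234999 = 0·17^0 + 6·17^1 + 6·17^2 + 13·17^3 + 14·17^4
  c_7 = 1182079 = 1·17^0 + 4·17^1 + 10·17^2 + 2·17^3 + 14·17^4
  c_8 = 1308713 = 2·17^0 + 7·17^1 + 6·17^2 + 11·17^3 + 15·17^4
p-restricted factor λ_0 = (1, 15, 6, 14, 0, 0, 1, 2)
p-restricted factor λ_1 = (14, 1, 13, 5, 16, 6, 4, 7)
p-restricted factor λ_2 = (3, 13, 9, 9, 1, 6, 10, 6)
p-restricted factor λ_3 = (10, 16, 5, 6, 8, 13, 2, 11)
p-restricted factor λ_4 = (11, 10, 3, 10, 10, 14, 14, 15)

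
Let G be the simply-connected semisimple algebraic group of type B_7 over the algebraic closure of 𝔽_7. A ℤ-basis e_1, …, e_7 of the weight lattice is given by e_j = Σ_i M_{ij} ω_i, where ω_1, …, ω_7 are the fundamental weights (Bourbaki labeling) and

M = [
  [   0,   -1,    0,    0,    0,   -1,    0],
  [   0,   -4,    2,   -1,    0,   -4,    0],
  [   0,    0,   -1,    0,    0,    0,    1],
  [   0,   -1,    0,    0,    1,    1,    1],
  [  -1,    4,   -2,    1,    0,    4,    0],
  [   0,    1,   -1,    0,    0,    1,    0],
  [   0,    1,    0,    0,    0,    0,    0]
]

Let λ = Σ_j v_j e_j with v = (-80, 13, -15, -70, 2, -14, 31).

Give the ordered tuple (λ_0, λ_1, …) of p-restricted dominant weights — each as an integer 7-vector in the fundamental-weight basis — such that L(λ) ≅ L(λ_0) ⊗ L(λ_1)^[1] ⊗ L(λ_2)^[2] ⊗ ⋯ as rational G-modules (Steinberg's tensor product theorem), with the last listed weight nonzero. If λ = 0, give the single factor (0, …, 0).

((1, 2, 4, 6, 1, 0, 6), (0, 6, 6, 0, 5, 2, 1))

ω-coordinates c = M·v, v = (-80, 13, -15, -70, 2, -14, 31):
  c_1 = 0*-80 + -1*13 + 0*-15 + 0*-70 + 0*2 + -1*-14 + 0*31 = 1
  c_2 = 0*-80 + -4*13 + 2*-15 + -1*-70 + 0*2 + -4*-14 + 0*31 = 44
  c_3 = 0*-80 + 0*13 + -1*-15 + 0*-70 + 0*2 + 0*-14 + 1*31 = 46
  c_4 = 0*-80 + -1*13 + 0*-15 + 0*-70 + 1*2 + 1*-14 + 1*31 = 6
  c_5 = -1*-80 + 4*13 + -2*-15 + 1*-70 + 0*2 + 4*-14 + 0*31 = 36
  c_6 = 0*-80 + 1*13 + -1*-15 + 0*-70 + 0*2 + 1*-14 + 0*31 = 14
  c_7 = 0*-80 + 1*13 + 0*-15 + 0*-70 + 0*2 + 0*-14 + 0*31 = 13
p = 7; digits c_i = Σ_j d_{ij}·7^j, 0 ≤ d_{ij} < 7:
  c_1 = 1 = 1·7^0
  c_2 = 44 = 2·7^0 + 6·7^1
  c_3 = 46 = 4·7^0 + 6·7^1
  c_4 = 6 = 6·7^0
  c_5 = 36 = 1·7^0 + 5·7^1
  c_6 = 14 = 0·7^0 + 2·7^1
  c_7 = 13 = 6·7^0 + 1·7^1
λ_0 = (1, 2, 4, 6, 1, 0, 6)
λ_1 = (0, 6, 6, 0, 5, 2, 1)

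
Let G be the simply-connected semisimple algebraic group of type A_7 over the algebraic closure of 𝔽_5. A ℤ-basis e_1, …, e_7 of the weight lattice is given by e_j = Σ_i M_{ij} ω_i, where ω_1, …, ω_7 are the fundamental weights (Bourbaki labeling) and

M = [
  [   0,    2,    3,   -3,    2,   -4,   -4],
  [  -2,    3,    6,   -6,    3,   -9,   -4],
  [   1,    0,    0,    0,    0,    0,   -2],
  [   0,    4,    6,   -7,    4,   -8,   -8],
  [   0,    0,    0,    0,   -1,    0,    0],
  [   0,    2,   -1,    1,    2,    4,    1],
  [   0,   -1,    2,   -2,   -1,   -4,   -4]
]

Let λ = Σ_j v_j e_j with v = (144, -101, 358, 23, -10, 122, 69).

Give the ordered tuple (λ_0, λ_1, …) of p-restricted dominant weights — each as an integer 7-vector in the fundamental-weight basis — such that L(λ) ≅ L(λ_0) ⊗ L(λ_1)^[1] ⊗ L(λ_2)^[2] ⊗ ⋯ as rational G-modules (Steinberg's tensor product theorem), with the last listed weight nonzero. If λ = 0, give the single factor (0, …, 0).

Converting to the ω-basis (c_i = row i of M dotted with v = (144, -101, 358, 23, -10, 122, 69)):
  c_1 = 0·144 + (2)·(-101) + 3·358 + (-3)·(23) + (2)·(-10) + (-4)·(122) + (-4)·(69) = 19
  c_2 = (-2)·(144) + (3)·(-101) + 6·358 + (-6)·(23) + (3)·(-10) + (-9)·(122) + (-4)·(69) = 15
  c_3 = 1·144 + (0)·(-101) + 0·358 + 0·23 + (0)·(-10) + 0·122 + (-2)·(69) = 6
  c_4 = 0·144 + (4)·(-101) + 6·358 + (-7)·(23) + (4)·(-10) + (-8)·(122) + (-8)·(69) = 15
  c_5 = 0·144 + (0)·(-101) + 0·358 + 0·23 + (-1)·(-10) + 0·122 + 0·69 = 10
  c_6 = 0·144 + (2)·(-101) + (-1)·(358) + 1·23 + (2)·(-10) + 4·122 + 1·69 = 0
  c_7 = 0·144 + (-1)·(-101) + 2·358 + (-2)·(23) + (-1)·(-10) + (-4)·(122) + (-4)·(69) = 17
p = 5; digits c_i = Σ_j d_{ij}·5^j, 0 ≤ d_{ij} < 5:
  c_1 = 19 = 4·5^0 + 3·5^1
  c_2 = 15 = 0·5^0 + 3·5^1
  c_3 = 6 = 1·5^0 + 1·5^1
  c_4 = 15 = 0·5^0 + 3·5^1
  c_5 = 10 = 0·5^0 + 2·5^1
  c_6 = 0
  c_7 = 17 = 2·5^0 + 3·5^1
Factor λ_0 = (4, 0, 1, 0, 0, 0, 2)
Factor λ_1 = (3, 3, 1, 3, 2, 0, 3)

((4, 0, 1, 0, 0, 0, 2), (3, 3, 1, 3, 2, 0, 3))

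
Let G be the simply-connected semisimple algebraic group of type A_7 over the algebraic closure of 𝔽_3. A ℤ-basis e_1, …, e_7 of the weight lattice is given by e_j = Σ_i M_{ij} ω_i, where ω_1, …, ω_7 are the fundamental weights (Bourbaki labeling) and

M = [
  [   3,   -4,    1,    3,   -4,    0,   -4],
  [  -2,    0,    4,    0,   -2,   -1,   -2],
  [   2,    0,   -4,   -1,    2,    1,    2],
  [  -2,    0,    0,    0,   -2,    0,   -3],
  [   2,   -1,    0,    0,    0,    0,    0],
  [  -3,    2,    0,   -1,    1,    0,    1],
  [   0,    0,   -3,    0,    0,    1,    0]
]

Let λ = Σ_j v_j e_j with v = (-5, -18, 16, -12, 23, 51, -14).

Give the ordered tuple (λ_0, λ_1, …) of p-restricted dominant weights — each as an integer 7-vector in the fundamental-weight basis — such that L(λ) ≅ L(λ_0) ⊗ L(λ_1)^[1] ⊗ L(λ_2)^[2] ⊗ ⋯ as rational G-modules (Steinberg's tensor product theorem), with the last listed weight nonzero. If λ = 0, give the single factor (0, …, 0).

Change of basis e → ω: c = M·v where v = (-5, -18, 16, -12, 23, 51, -14):
  c_1 = (3)·(-5) + (-4)·(-18) + (1)·(16) + (3)·(-12) + (-4)·(23) + (0)·(51) + (-4)·(-14) = 1
  c_2 = (-2)·(-5) + (0)·(-18) + (4)·(16) + (0)·(-12) + (-2)·(23) + (-1)·(51) + (-2)·(-14) = 5
  c_3 = (2)·(-5) + (0)·(-18) + (-4)·(16) + (-1)·(-12) + (2)·(23) + (1)·(51) + (2)·(-14) = 7
  c_4 = (-2)·(-5) + (0)·(-18) + (0)·(16) + (0)·(-12) + (-2)·(23) + (0)·(51) + (-3)·(-14) = 6
  c_5 = (2)·(-5) + (-1)·(-18) + (0)·(16) + (0)·(-12) + (0)·(23) + (0)·(51) + (0)·(-14) = 8
  c_6 = (-3)·(-5) + (2)·(-18) + (0)·(16) + (-1)·(-12) + (1)·(23) + (0)·(51) + (1)·(-14) = 0
  c_7 = (0)·(-5) + (0)·(-18) + (-3)·(16) + (0)·(-12) + (0)·(23) + (1)·(51) + (0)·(-14) = 3
Base-3 expansion of each c_i:
  c_1 = 1 = 1·3^0
  c_2 = 5 = 2·3^0 + 1·3^1
  c_3 = 7 = 1·3^0 + 2·3^1
  c_4 = 6 = 0·3^0 + 2·3^1
  c_5 = 8 = 2·3^0 + 2·3^1
  c_6 = 0
  c_7 = 3 = 0·3^0 + 1·3^1
p-restricted factor λ_0 = (1, 2, 1, 0, 2, 0, 0)
p-restricted factor λ_1 = (0, 1, 2, 2, 2, 0, 1)

((1, 2, 1, 0, 2, 0, 0), (0, 1, 2, 2, 2, 0, 1))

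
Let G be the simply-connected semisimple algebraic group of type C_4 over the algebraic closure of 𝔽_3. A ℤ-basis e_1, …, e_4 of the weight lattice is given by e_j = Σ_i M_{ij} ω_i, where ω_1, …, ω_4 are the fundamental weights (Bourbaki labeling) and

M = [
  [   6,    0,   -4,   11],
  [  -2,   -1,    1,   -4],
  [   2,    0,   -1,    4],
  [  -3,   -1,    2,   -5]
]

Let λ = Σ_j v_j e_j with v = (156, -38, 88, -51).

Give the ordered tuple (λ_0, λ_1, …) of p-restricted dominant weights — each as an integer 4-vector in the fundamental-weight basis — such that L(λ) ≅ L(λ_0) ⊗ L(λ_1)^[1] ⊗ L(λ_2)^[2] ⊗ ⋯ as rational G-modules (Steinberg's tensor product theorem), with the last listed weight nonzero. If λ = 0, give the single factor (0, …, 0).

Change of basis e → ω: c = M·v where v = (156, -38, 88, -51):
  c_1 = (6)·(156) + (0)·(-38) + (-4)·(88) + (11)·(-51) = 23
  c_2 = (-2)·(156) + (-1)·(-38) + (1)·(88) + (-4)·(-51) = 18
  c_3 = (2)·(156) + (0)·(-38) + (-1)·(88) + (4)·(-51) = 20
  c_4 = (-3)·(156) + (-1)·(-38) + (2)·(88) + (-5)·(-51) = 1
Writing each c_i in base p = 3:
  c_1 = 23 = 2·3^0 + 1·3^1 + 2·3^2
  c_2 = 18 = 0·3^0 + 0·3^1 + 2·3^2
  c_3 = 20 = 2·3^0 + 0·3^1 + 2·3^2
  c_4 = 1 = 1·3^0
Factor λ_0 = (2, 0, 2, 1)
Factor λ_1 = (1, 0, 0, 0)
Factor λ_2 = (2, 2, 2, 0)

((2, 0, 2, 1), (1, 0, 0, 0), (2, 2, 2, 0))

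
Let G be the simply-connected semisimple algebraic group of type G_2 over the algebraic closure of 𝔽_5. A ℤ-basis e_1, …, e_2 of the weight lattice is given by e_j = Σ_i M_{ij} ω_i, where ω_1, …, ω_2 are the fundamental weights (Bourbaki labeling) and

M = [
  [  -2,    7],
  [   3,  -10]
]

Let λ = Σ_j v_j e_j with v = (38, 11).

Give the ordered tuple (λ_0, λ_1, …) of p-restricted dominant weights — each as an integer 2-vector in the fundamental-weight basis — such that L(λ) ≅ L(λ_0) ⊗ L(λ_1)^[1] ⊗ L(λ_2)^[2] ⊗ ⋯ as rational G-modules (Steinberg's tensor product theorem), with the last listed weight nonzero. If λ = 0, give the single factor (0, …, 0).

((1, 4),)

Change of basis e → ω: c = M·v where v = (38, 11):
  c_1 = -2*38 + 7*11 = 1
  c_2 = 3*38 + -10*11 = 4
Writing each c_i in base p = 5:
  c_1 = 1 = 1·5^0
  c_2 = 4 = 4·5^0
λ_0 = (1, 4)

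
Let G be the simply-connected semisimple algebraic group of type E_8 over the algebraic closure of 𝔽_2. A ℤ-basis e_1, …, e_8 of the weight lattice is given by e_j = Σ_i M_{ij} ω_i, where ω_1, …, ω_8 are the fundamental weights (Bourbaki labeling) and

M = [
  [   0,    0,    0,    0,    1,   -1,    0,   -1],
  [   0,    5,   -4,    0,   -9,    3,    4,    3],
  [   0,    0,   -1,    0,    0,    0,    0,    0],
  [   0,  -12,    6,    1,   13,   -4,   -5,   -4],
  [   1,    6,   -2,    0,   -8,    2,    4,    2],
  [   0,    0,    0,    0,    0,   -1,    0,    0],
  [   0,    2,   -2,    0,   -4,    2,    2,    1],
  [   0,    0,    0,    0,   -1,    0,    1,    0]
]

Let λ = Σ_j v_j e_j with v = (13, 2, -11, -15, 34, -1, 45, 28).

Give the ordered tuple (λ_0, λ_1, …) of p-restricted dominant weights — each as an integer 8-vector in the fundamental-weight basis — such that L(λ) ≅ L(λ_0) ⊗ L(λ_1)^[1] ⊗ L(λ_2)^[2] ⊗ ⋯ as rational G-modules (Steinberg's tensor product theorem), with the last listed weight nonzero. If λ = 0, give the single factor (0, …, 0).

In the fundamental-weight basis, λ has coordinates c = M·v (v = (13, 2, -11, -15, 34, -1, 45, 28)):
  c_1 = 0*13 + 0*2 + 0*-11 + 0*-15 + 1*34 + -1*-1 + 0*45 + -1*28 = 7
  c_2 = 0*13 + 5*2 + -4*-11 + 0*-15 + -9*34 + 3*-1 + 4*45 + 3*28 = 9
  c_3 = 0*13 + 0*2 + -1*-11 + 0*-15 + 0*34 + 0*-1 + 0*45 + 0*28 = 11
  c_4 = 0*13 + -12*2 + 6*-11 + 1*-15 + 13*34 + -4*-1 + -5*45 + -4*28 = 4
  c_5 = 1*13 + 6*2 + -2*-11 + 0*-15 + -8*34 + 2*-1 + 4*45 + 2*28 = 9
  c_6 = 0*13 + 0*2 + 0*-11 + 0*-15 + 0*34 + -1*-1 + 0*45 + 0*28 = 1
  c_7 = 0*13 + 2*2 + -2*-11 + 0*-15 + -4*34 + 2*-1 + 2*45 + 1*28 = 6
  c_8 = 0*13 + 0*2 + 0*-11 + 0*-15 + -1*34 + 0*-1 + 1*45 + 0*28 = 11
Writing each c_i in base p = 2:
  c_1 = 7 = 1·2^0 + 1·2^1 + 1·2^2
  c_2 = 9 = 1·2^0 + 0·2^1 + 0·2^2 + 1·2^3
  c_3 = 11 = 1·2^0 + 1·2^1 + 0·2^2 + 1·2^3
  c_4 = 4 = 0·2^0 + 0·2^1 + 1·2^2
  c_5 = 9 = 1·2^0 + 0·2^1 + 0·2^2 + 1·2^3
  c_6 = 1 = 1·2^0
  c_7 = 6 = 0·2^0 + 1·2^1 + 1·2^2
  c_8 = 11 = 1·2^0 + 1·2^1 + 0·2^2 + 1·2^3
p-restricted factor λ_0 = (1, 1, 1, 0, 1, 1, 0, 1)
p-restricted factor λ_1 = (1, 0, 1, 0, 0, 0, 1, 1)
p-restricted factor λ_2 = (1, 0, 0, 1, 0, 0, 1, 0)
p-restricted factor λ_3 = (0, 1, 1, 0, 1, 0, 0, 1)

((1, 1, 1, 0, 1, 1, 0, 1), (1, 0, 1, 0, 0, 0, 1, 1), (1, 0, 0, 1, 0, 0, 1, 0), (0, 1, 1, 0, 1, 0, 0, 1))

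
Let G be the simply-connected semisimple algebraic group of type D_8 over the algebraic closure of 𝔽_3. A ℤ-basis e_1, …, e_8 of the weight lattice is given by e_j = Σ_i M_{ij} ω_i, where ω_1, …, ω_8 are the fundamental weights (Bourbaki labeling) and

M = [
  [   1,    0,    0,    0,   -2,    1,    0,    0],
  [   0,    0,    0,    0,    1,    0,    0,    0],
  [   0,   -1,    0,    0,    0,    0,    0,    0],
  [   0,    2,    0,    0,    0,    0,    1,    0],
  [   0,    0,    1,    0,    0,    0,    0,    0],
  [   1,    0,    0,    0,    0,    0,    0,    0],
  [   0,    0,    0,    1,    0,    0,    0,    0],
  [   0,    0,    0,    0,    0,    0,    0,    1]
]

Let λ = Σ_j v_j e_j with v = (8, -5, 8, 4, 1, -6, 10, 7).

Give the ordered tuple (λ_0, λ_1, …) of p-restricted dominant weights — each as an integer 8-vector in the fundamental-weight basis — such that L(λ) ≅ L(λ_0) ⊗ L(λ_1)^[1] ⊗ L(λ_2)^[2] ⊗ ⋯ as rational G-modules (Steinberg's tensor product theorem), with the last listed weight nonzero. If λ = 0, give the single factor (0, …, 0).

((0, 1, 2, 0, 2, 2, 1, 1), (0, 0, 1, 0, 2, 2, 1, 2))

Compute c_i = Σ_j M_{ij} v_j with v = (8, -5, 8, 4, 1, -6, 10, 7):
  c_1 = (1)·(8) + (0)·(-5) + (0)·(8) + (0)·(4) + (-2)·(1) + (1)·(-6) + (0)·(10) + (0)·(7) = 0
  c_2 = (0)·(8) + (0)·(-5) + (0)·(8) + (0)·(4) + (1)·(1) + (0)·(-6) + (0)·(10) + (0)·(7) = 1
  c_3 = (0)·(8) + (-1)·(-5) + (0)·(8) + (0)·(4) + (0)·(1) + (0)·(-6) + (0)·(10) + (0)·(7) = 5
  c_4 = (0)·(8) + (2)·(-5) + (0)·(8) + (0)·(4) + (0)·(1) + (0)·(-6) + (1)·(10) + (0)·(7) = 0
  c_5 = (0)·(8) + (0)·(-5) + (1)·(8) + (0)·(4) + (0)·(1) + (0)·(-6) + (0)·(10) + (0)·(7) = 8
  c_6 = (1)·(8) + (0)·(-5) + (0)·(8) + (0)·(4) + (0)·(1) + (0)·(-6) + (0)·(10) + (0)·(7) = 8
  c_7 = (0)·(8) + (0)·(-5) + (0)·(8) + (1)·(4) + (0)·(1) + (0)·(-6) + (0)·(10) + (0)·(7) = 4
  c_8 = (0)·(8) + (0)·(-5) + (0)·(8) + (0)·(4) + (0)·(1) + (0)·(-6) + (0)·(10) + (1)·(7) = 7
Base-3 expansion of each c_i:
  c_1 = 0
  c_2 = 1 = 1·3^0
  c_3 = 5 = 2·3^0 + 1·3^1
  c_4 = 0
  c_5 = 8 = 2·3^0 + 2·3^1
  c_6 = 8 = 2·3^0 + 2·3^1
  c_7 = 4 = 1·3^0 + 1·3^1
  c_8 = 7 = 1·3^0 + 2·3^1
λ_0 = (0, 1, 2, 0, 2, 2, 1, 1)
λ_1 = (0, 0, 1, 0, 2, 2, 1, 2)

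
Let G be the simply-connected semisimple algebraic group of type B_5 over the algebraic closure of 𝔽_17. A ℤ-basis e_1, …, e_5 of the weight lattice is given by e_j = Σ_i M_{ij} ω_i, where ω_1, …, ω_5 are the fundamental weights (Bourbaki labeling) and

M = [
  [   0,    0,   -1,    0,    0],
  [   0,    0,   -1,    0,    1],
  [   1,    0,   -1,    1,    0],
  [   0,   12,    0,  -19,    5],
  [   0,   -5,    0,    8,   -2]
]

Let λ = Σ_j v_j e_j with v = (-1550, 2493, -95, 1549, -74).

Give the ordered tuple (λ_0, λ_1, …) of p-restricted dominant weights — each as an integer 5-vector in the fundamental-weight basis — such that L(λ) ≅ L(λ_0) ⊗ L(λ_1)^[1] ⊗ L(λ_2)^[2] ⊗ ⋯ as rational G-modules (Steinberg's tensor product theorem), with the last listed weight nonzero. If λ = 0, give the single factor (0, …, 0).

ω-coordinates c = M·v, v = (-1550, 2493, -95, 1549, -74):
  c_1 = 0*-1550 + 0*2493 + -1*-95 + 0*1549 + 0*-74 = 95
  c_2 = 0*-1550 + 0*2493 + -1*-95 + 0*1549 + 1*-74 = 21
  c_3 = 1*-1550 + 0*2493 + -1*-95 + 1*1549 + 0*-74 = 94
  c_4 = 0*-1550 + 12*2493 + 0*-95 + -19*1549 + 5*-74 = 115
  c_5 = 0*-1550 + -5*2493 + 0*-95 + 8*1549 + -2*-74 = 75
p = 17; digits c_i = Σ_j d_{ij}·17^j, 0 ≤ d_{ij} < 17:
  c_1 = 95 = 10·17^0 + 5·17^1
  c_2 = 21 = 4·17^0 + 1·17^1
  c_3 = 94 = 9·17^0 + 5·17^1
  c_4 = 115 = 13·17^0 + 6·17^1
  c_5 = 75 = 7·17^0 + 4·17^1
p-restricted factor λ_0 = (10, 4, 9, 13, 7)
p-restricted factor λ_1 = (5, 1, 5, 6, 4)

((10, 4, 9, 13, 7), (5, 1, 5, 6, 4))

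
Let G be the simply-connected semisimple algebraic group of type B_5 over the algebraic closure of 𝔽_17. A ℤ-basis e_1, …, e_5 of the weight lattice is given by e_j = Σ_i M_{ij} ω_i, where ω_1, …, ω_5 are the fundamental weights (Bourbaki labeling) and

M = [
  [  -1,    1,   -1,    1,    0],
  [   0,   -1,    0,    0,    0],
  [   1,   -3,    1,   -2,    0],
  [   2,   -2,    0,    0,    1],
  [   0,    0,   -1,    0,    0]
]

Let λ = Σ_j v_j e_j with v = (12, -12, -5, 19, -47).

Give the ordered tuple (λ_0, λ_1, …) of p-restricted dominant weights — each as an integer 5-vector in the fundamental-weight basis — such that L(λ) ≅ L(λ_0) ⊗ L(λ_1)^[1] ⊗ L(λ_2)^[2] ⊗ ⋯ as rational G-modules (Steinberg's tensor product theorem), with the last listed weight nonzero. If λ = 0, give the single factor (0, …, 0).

Compute c_i = Σ_j M_{ij} v_j with v = (12, -12, -5, 19, -47):
  c_1 = (-1)·(12) + (1)·(-12) + (-1)·(-5) + 1·19 + (0)·(-47) = 0
  c_2 = 0·12 + (-1)·(-12) + (0)·(-5) + 0·19 + (0)·(-47) = 12
  c_3 = 1·12 + (-3)·(-12) + (1)·(-5) + (-2)·(19) + (0)·(-47) = 5
  c_4 = 2·12 + (-2)·(-12) + (0)·(-5) + 0·19 + (1)·(-47) = 1
  c_5 = 0·12 + (0)·(-12) + (-1)·(-5) + 0·19 + (0)·(-47) = 5
Writing each c_i in base p = 17:
  c_1 = 0
  c_2 = 12 = 12·17^0
  c_3 = 5 = 5·17^0
  c_4 = 1 = 1·17^0
  c_5 = 5 = 5·17^0
λ_0 = (0, 12, 5, 1, 5)

((0, 12, 5, 1, 5),)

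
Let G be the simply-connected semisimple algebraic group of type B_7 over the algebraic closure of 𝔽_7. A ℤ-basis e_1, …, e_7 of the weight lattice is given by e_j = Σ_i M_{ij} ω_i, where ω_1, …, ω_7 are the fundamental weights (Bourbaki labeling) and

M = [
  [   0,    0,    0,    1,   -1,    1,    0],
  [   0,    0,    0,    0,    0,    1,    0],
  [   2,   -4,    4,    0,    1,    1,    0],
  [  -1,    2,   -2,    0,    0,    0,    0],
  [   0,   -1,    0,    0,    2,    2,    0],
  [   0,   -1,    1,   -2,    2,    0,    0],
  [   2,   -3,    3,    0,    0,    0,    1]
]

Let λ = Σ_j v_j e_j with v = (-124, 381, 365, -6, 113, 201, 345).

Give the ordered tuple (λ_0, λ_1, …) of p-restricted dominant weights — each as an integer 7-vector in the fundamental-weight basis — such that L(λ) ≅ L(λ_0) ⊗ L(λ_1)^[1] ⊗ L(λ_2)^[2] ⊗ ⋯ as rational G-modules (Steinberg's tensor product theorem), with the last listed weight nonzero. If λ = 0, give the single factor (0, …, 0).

((5, 5, 2, 2, 2, 5, 0), (4, 0, 0, 1, 0, 3, 0), (1, 4, 0, 3, 5, 4, 1))

Compute c_i = Σ_j M_{ij} v_j with v = (-124, 381, 365, -6, 113, 201, 345):
  c_1 = (0)·(-124) + (0)·(381) + (0)·(365) + (1)·(-6) + (-1)·(113) + (1)·(201) + (0)·(345) = 82
  c_2 = (0)·(-124) + (0)·(381) + (0)·(365) + (0)·(-6) + (0)·(113) + (1)·(201) + (0)·(345) = 201
  c_3 = (2)·(-124) + (-4)·(381) + (4)·(365) + (0)·(-6) + (1)·(113) + (1)·(201) + (0)·(345) = 2
  c_4 = (-1)·(-124) + (2)·(381) + (-2)·(365) + (0)·(-6) + (0)·(113) + (0)·(201) + (0)·(345) = 156
  c_5 = (0)·(-124) + (-1)·(381) + (0)·(365) + (0)·(-6) + (2)·(113) + (2)·(201) + (0)·(345) = 247
  c_6 = (0)·(-124) + (-1)·(381) + (1)·(365) + (-2)·(-6) + (2)·(113) + (0)·(201) + (0)·(345) = 222
  c_7 = (2)·(-124) + (-3)·(381) + (3)·(365) + (0)·(-6) + (0)·(113) + (0)·(201) + (1)·(345) = 49
Expand coordinatewise in base 7:
  c_1 = 82 = 5·7^0 + 4·7^1 + 1·7^2
  c_2 = 201 = 5·7^0 + 0·7^1 + 4·7^2
  c_3 = 2 = 2·7^0
  c_4 = 156 = 2·7^0 + 1·7^1 + 3·7^2
  c_5 = 247 = 2·7^0 + 0·7^1 + 5·7^2
  c_6 = 222 = 5·7^0 + 3·7^1 + 4·7^2
  c_7 = 49 = 0·7^0 + 0·7^1 + 1·7^2
p-restricted factor λ_0 = (5, 5, 2, 2, 2, 5, 0)
p-restricted factor λ_1 = (4, 0, 0, 1, 0, 3, 0)
p-restricted factor λ_2 = (1, 4, 0, 3, 5, 4, 1)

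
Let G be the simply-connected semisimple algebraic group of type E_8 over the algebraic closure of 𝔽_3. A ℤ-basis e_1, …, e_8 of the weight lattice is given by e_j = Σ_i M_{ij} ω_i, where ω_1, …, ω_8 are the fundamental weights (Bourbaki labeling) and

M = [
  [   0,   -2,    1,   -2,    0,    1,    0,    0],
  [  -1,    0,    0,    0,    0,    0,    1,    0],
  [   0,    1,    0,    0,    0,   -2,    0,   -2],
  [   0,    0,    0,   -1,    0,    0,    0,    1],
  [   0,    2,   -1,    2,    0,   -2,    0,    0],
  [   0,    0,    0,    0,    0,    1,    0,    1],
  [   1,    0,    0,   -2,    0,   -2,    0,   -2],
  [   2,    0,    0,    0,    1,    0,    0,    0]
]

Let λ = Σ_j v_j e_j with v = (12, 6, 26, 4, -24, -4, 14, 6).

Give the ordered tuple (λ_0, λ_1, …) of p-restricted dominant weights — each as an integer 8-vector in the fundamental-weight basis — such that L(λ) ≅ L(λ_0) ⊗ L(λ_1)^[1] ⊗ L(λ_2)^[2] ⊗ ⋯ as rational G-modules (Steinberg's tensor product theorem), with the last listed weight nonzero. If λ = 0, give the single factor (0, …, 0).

In the fundamental-weight basis, λ has coordinates c = M·v (v = (12, 6, 26, 4, -24, -4, 14, 6)):
  c_1 = 0·12 + (-2)·(6) + 1·26 + (-2)·(4) + (0)·(-24) + (1)·(-4) + 0·14 + 0·6 = 2
  c_2 = (-1)·(12) + 0·6 + 0·26 + 0·4 + (0)·(-24) + (0)·(-4) + 1·14 + 0·6 = 2
  c_3 = 0·12 + 1·6 + 0·26 + 0·4 + (0)·(-24) + (-2)·(-4) + 0·14 + (-2)·(6) = 2
  c_4 = 0·12 + 0·6 + 0·26 + (-1)·(4) + (0)·(-24) + (0)·(-4) + 0·14 + 1·6 = 2
  c_5 = 0·12 + 2·6 + (-1)·(26) + 2·4 + (0)·(-24) + (-2)·(-4) + 0·14 + 0·6 = 2
  c_6 = 0·12 + 0·6 + 0·26 + 0·4 + (0)·(-24) + (1)·(-4) + 0·14 + 1·6 = 2
  c_7 = 1·12 + 0·6 + 0·26 + (-2)·(4) + (0)·(-24) + (-2)·(-4) + 0·14 + (-2)·(6) = 0
  c_8 = 2·12 + 0·6 + 0·26 + 0·4 + (1)·(-24) + (0)·(-4) + 0·14 + 0·6 = 0
Writing each c_i in base p = 3:
  c_1 = 2 = 2·3^0
  c_2 = 2 = 2·3^0
  c_3 = 2 = 2·3^0
  c_4 = 2 = 2·3^0
  c_5 = 2 = 2·3^0
  c_6 = 2 = 2·3^0
  c_7 = 0
  c_8 = 0
λ_0 = (2, 2, 2, 2, 2, 2, 0, 0)

((2, 2, 2, 2, 2, 2, 0, 0),)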